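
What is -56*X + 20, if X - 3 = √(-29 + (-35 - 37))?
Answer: -148 - 56*I*√101 ≈ -148.0 - 562.79*I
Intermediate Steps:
X = 3 + I*√101 (X = 3 + √(-29 + (-35 - 37)) = 3 + √(-29 - 72) = 3 + √(-101) = 3 + I*√101 ≈ 3.0 + 10.05*I)
-56*X + 20 = -56*(3 + I*√101) + 20 = (-168 - 56*I*√101) + 20 = -148 - 56*I*√101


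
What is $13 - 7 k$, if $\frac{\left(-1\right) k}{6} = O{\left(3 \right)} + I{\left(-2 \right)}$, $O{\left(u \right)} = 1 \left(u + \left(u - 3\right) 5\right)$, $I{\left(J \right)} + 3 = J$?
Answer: $-71$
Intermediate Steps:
$I{\left(J \right)} = -3 + J$
$O{\left(u \right)} = -15 + 6 u$ ($O{\left(u \right)} = 1 \left(u + \left(-3 + u\right) 5\right) = 1 \left(u + \left(-15 + 5 u\right)\right) = 1 \left(-15 + 6 u\right) = -15 + 6 u$)
$k = 12$ ($k = - 6 \left(\left(-15 + 6 \cdot 3\right) - 5\right) = - 6 \left(\left(-15 + 18\right) - 5\right) = - 6 \left(3 - 5\right) = \left(-6\right) \left(-2\right) = 12$)
$13 - 7 k = 13 - 84 = -71$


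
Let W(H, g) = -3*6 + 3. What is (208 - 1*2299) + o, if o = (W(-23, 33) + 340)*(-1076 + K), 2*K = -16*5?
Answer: -364791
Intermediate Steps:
W(H, g) = -15 (W(H, g) = -18 + 3 = -15)
K = -40 (K = (-16*5)/2 = (½)*(-80) = -40)
o = -362700 (o = (-15 + 340)*(-1076 - 40) = 325*(-1116) = -362700)
(208 - 1*2299) + o = (208 - 1*2299) - 362700 = (208 - 2299) - 362700 = -2091 - 362700 = -364791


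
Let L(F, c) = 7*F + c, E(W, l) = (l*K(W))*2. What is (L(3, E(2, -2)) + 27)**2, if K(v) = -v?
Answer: 3136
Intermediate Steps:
E(W, l) = -2*W*l (E(W, l) = (l*(-W))*2 = -W*l*2 = -2*W*l)
L(F, c) = c + 7*F
(L(3, E(2, -2)) + 27)**2 = ((-2*2*(-2) + 7*3) + 27)**2 = ((8 + 21) + 27)**2 = (29 + 27)**2 = 56**2 = 3136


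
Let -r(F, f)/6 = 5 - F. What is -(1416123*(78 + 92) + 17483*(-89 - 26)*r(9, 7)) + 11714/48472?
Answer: -4665135042023/24236 ≈ -1.9249e+8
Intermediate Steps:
r(F, f) = -30 + 6*F (r(F, f) = -6*(5 - F) = -30 + 6*F)
-(1416123*(78 + 92) + 17483*(-89 - 26)*r(9, 7)) + 11714/48472 = -(1416123*(78 + 92) + 17483*(-89 - 26)*(-30 + 6*9)) + 11714/48472 = -17483/(1/(81*170 + (-30 + 54)*(-115))) + 11714*(1/48472) = -17483/(1/(13770 + 24*(-115))) + 5857/24236 = -17483/(1/(13770 - 2760)) + 5857/24236 = -17483/(1/11010) + 5857/24236 = -17483/1/11010 + 5857/24236 = -17483*11010 + 5857/24236 = -192487830 + 5857/24236 = -4665135042023/24236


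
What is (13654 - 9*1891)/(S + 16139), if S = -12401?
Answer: -3365/3738 ≈ -0.90021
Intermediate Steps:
(13654 - 9*1891)/(S + 16139) = (13654 - 9*1891)/(-12401 + 16139) = (13654 - 17019)/3738 = -3365*1/3738 = -3365/3738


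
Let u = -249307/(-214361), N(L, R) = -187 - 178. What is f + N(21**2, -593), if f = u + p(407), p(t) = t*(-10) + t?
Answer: -863196801/214361 ≈ -4026.8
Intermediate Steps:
N(L, R) = -365
p(t) = -9*t (p(t) = -10*t + t = -9*t)
u = 249307/214361 (u = -249307*(-1/214361) = 249307/214361 ≈ 1.1630)
f = -784955036/214361 (f = 249307/214361 - 9*407 = 249307/214361 - 3663 = -784955036/214361 ≈ -3661.8)
f + N(21**2, -593) = -784955036/214361 - 365 = -863196801/214361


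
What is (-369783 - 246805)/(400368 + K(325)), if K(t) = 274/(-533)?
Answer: -164320702/106697935 ≈ -1.5401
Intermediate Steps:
K(t) = -274/533 (K(t) = 274*(-1/533) = -274/533)
(-369783 - 246805)/(400368 + K(325)) = (-369783 - 246805)/(400368 - 274/533) = -616588/213395870/533 = -616588*533/213395870 = -164320702/106697935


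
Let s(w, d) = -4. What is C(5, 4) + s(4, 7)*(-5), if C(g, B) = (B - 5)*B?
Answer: 16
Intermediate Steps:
C(g, B) = B*(-5 + B) (C(g, B) = (-5 + B)*B = B*(-5 + B))
C(5, 4) + s(4, 7)*(-5) = 4*(-5 + 4) - 4*(-5) = 4*(-1) + 20 = -4 + 20 = 16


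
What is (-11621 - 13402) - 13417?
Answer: -38440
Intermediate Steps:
(-11621 - 13402) - 13417 = -25023 - 13417 = -38440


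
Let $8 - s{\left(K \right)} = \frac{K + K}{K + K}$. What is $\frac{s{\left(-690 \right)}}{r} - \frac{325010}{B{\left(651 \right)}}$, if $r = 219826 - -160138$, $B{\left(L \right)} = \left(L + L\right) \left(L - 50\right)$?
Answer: $- \frac{8820473009}{21237327852} \approx -0.41533$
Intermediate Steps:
$s{\left(K \right)} = 7$ ($s{\left(K \right)} = 8 - \frac{K + K}{K + K} = 8 - \frac{2 K}{2 K} = 8 - 2 K \frac{1}{2 K} = 8 - 1 = 7$)
$B{\left(L \right)} = 2 L \left(-50 + L\right)$
$r = 379964$ ($r = 219826 + 160138 = 379964$)
$\frac{s{\left(-690 \right)}}{r} - \frac{325010}{B{\left(651 \right)}} = \frac{7}{379964} - \frac{325010}{2 \cdot 651 \left(-50 + 651\right)} = 7 \cdot \frac{1}{379964} - \frac{325010}{2 \cdot 651 \cdot 601} = \frac{7}{379964} - \frac{325010}{782502} = \frac{7}{379964} - \frac{23215}{55893} = - \frac{8820473009}{21237327852}$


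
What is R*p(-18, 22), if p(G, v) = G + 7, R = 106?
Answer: -1166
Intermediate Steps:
p(G, v) = 7 + G
R*p(-18, 22) = 106*(7 - 18) = 106*(-11) = -1166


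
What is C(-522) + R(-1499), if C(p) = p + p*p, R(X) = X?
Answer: 270463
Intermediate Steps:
C(p) = p + p**2
C(-522) + R(-1499) = -522*(1 - 522) - 1499 = -522*(-521) - 1499 = 271962 - 1499 = 270463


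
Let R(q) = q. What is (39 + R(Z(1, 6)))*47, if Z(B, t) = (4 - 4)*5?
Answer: 1833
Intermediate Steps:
Z(B, t) = 0 (Z(B, t) = 0*5 = 0)
(39 + R(Z(1, 6)))*47 = (39 + 0)*47 = 39*47 = 1833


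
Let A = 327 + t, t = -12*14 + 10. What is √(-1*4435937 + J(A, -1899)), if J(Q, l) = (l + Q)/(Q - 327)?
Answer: I*√27684614482/79 ≈ 2106.2*I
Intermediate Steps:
t = -158 (t = -168 + 10 = -158)
A = 169 (A = 327 - 158 = 169)
J(Q, l) = (Q + l)/(-327 + Q)
√(-1*4435937 + J(A, -1899)) = √(-1*4435937 + (169 - 1899)/(-327 + 169)) = √(-4435937 - 1730/(-158)) = √(-4435937 - 1/158*(-1730)) = √(-4435937 + 865/79) = √(-350438158/79) = I*√27684614482/79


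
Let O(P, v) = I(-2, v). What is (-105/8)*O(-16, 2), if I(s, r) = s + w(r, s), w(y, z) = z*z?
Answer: -105/4 ≈ -26.250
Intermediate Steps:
w(y, z) = z**2
I(s, r) = s + s**2
O(P, v) = 2 (O(P, v) = -2*(1 - 2) = -2*(-1) = 2)
(-105/8)*O(-16, 2) = -105/8*2 = -105/4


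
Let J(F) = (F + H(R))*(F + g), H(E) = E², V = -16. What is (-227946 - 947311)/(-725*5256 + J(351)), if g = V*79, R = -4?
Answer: 1175257/4145671 ≈ 0.28349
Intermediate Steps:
g = -1264 (g = -16*79 = -1264)
J(F) = (-1264 + F)*(16 + F) (J(F) = (F + (-4)²)*(F - 1264) = (F + 16)*(-1264 + F) = (16 + F)*(-1264 + F) = (-1264 + F)*(16 + F))
(-227946 - 947311)/(-725*5256 + J(351)) = (-227946 - 947311)/(-725*5256 + (-20224 + 351² - 1248*351)) = -1175257/(-3810600 + (-20224 + 123201 - 438048)) = -1175257/(-3810600 - 335071) = -1175257/(-4145671) = -1175257*(-1/4145671) = 1175257/4145671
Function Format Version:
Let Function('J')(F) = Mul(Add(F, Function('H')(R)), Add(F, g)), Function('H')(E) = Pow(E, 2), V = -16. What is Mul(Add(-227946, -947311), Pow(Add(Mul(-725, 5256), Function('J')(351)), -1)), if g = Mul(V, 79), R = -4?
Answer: Rational(1175257, 4145671) ≈ 0.28349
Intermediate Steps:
g = -1264 (g = Mul(-16, 79) = -1264)
Function('J')(F) = Mul(Add(-1264, F), Add(16, F)) (Function('J')(F) = Mul(Add(F, Pow(-4, 2)), Add(F, -1264)) = Mul(Add(F, 16), Add(-1264, F)) = Mul(Add(16, F), Add(-1264, F)) = Mul(Add(-1264, F), Add(16, F)))
Mul(Add(-227946, -947311), Pow(Add(Mul(-725, 5256), Function('J')(351)), -1)) = Mul(Add(-227946, -947311), Pow(Add(Mul(-725, 5256), Add(-20224, Pow(351, 2), Mul(-1248, 351))), -1)) = Mul(-1175257, Pow(Add(-3810600, Add(-20224, 123201, -438048)), -1)) = Mul(-1175257, Pow(Add(-3810600, -335071), -1)) = Mul(-1175257, Pow(-4145671, -1)) = Mul(-1175257, Rational(-1, 4145671)) = Rational(1175257, 4145671)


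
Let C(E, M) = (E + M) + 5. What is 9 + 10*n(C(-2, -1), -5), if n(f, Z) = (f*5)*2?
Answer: 209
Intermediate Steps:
C(E, M) = 5 + E + M
n(f, Z) = 10*f (n(f, Z) = (5*f)*2 = 10*f)
9 + 10*n(C(-2, -1), -5) = 9 + 10*(10*(5 - 2 - 1)) = 9 + 10*(10*2) = 9 + 10*20 = 9 + 200 = 209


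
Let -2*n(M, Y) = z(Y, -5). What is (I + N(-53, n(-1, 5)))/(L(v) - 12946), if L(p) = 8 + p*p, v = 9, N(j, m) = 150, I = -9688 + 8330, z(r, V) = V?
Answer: 1208/12857 ≈ 0.093957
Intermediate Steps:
n(M, Y) = 5/2 (n(M, Y) = -½*(-5) = 5/2)
I = -1358
L(p) = 8 + p²
(I + N(-53, n(-1, 5)))/(L(v) - 12946) = (-1358 + 150)/((8 + 9²) - 12946) = -1208/((8 + 81) - 12946) = -1208/(89 - 12946) = -1208/(-12857) = -1208*(-1/12857) = 1208/12857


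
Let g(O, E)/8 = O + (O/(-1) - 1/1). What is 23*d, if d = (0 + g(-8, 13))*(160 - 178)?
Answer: 3312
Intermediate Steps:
g(O, E) = -8 (g(O, E) = 8*(O + (O/(-1) - 1/1)) = 8*(O + (O*(-1) - 1*1)) = 8*(O + (-O - 1)) = 8*(O + (-1 - O)) = 8*(-1) = -8)
d = 144 (d = (0 - 8)*(160 - 178) = -8*(-18) = 144)
23*d = 23*144 = 3312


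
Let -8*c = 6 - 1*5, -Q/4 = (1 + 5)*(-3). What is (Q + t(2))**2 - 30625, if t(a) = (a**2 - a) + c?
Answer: -1610719/64 ≈ -25168.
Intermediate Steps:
Q = 72 (Q = -4*(1 + 5)*(-3) = -24*(-3) = -4*(-18) = 72)
c = -1/8 (c = -(6 - 1*5)/8 = -(6 - 5)/8 = -1/8*1 = -1/8 ≈ -0.12500)
t(a) = -1/8 + a**2 - a (t(a) = (a**2 - a) - 1/8 = -1/8 + a**2 - a)
(Q + t(2))**2 - 30625 = (72 + (-1/8 + 2**2 - 1*2))**2 - 30625 = (72 + (-1/8 + 4 - 2))**2 - 30625 = (72 + 15/8)**2 - 30625 = (591/8)**2 - 30625 = 349281/64 - 30625 = -1610719/64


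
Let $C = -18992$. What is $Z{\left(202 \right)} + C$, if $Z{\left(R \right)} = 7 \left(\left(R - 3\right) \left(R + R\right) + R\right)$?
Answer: $545194$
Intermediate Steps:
$Z{\left(R \right)} = 7 R + 14 R \left(-3 + R\right)$ ($Z{\left(R \right)} = 7 \left(\left(-3 + R\right) 2 R + R\right) = 7 \left(2 R \left(-3 + R\right) + R\right) = 7 \left(R + 2 R \left(-3 + R\right)\right) = 7 R + 14 R \left(-3 + R\right)$)
$Z{\left(202 \right)} + C = 7 \cdot 202 \left(-5 + 2 \cdot 202\right) - 18992 = 7 \cdot 202 \left(-5 + 404\right) - 18992 = 7 \cdot 202 \cdot 399 - 18992 = 564186 - 18992 = 545194$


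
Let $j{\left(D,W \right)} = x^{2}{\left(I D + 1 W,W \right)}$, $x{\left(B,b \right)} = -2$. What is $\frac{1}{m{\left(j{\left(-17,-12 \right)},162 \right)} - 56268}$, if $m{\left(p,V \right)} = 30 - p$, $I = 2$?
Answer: $- \frac{1}{56242} \approx -1.778 \cdot 10^{-5}$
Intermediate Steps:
$j{\left(D,W \right)} = 4$ ($j{\left(D,W \right)} = \left(-2\right)^{2} = 4$)
$\frac{1}{m{\left(j{\left(-17,-12 \right)},162 \right)} - 56268} = \frac{1}{\left(30 - 4\right) - 56268} = \frac{1}{26 - 56268} = \frac{1}{-56242} = - \frac{1}{56242}$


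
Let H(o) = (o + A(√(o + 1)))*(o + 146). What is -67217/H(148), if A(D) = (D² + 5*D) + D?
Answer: -739387/902090 + 67217*√149/4059405 ≈ -0.61752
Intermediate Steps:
A(D) = D² + 6*D
H(o) = (146 + o)*(o + √(1 + o)*(6 + √(1 + o))) (H(o) = (o + √(o + 1)*(6 + √(o + 1)))*(o + 146) = (o + √(1 + o)*(6 + √(1 + o)))*(146 + o) = (146 + o)*(o + √(1 + o)*(6 + √(1 + o))))
-67217/H(148) = -67217/(146 + 2*148² + 293*148 + 876*√(1 + 148) + 6*148*√(1 + 148)) = -67217/(146 + 2*21904 + 43364 + 876*√149 + 6*148*√149) = -67217/(146 + 43808 + 43364 + 876*√149 + 888*√149) = -67217/(87318 + 1764*√149)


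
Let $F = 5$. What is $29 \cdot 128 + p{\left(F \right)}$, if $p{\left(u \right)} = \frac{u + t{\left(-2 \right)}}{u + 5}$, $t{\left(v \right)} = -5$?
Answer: $3712$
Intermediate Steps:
$p{\left(u \right)} = \frac{-5 + u}{5 + u}$ ($p{\left(u \right)} = \frac{u - 5}{u + 5} = \frac{-5 + u}{5 + u}$)
$29 \cdot 128 + p{\left(F \right)} = 29 \cdot 128 + \frac{-5 + 5}{5 + 5} = 3712 + \frac{1}{10} \cdot 0 = 3712 + 0 = 3712$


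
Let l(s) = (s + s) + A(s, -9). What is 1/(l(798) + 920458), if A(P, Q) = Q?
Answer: 1/922045 ≈ 1.0845e-6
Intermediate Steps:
l(s) = -9 + 2*s (l(s) = (s + s) - 9 = 2*s - 9 = -9 + 2*s)
1/(l(798) + 920458) = 1/((-9 + 2*798) + 920458) = 1/((-9 + 1596) + 920458) = 1/(1587 + 920458) = 1/922045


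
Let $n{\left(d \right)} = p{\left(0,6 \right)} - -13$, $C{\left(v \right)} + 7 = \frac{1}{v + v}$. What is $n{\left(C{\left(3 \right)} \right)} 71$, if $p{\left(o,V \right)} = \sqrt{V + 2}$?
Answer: $923 + 142 \sqrt{2} \approx 1123.8$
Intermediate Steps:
$p{\left(o,V \right)} = \sqrt{2 + V}$
$C{\left(v \right)} = -7 + \frac{1}{2 v}$ ($C{\left(v \right)} = -7 + \frac{1}{v + v} = -7 + \frac{1}{2 v}$)
$n{\left(d \right)} = 13 + 2 \sqrt{2}$ ($n{\left(d \right)} = \sqrt{2 + 6} - -13 = \sqrt{8} + 13 = 2 \sqrt{2} + 13 = 13 + 2 \sqrt{2}$)
$n{\left(C{\left(3 \right)} \right)} 71 = \left(13 + 2 \sqrt{2}\right) 71 = 923 + 142 \sqrt{2}$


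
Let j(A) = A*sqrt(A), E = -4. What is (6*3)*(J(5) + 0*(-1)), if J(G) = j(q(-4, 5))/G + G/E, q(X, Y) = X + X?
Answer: -45/2 - 288*I*sqrt(2)/5 ≈ -22.5 - 81.459*I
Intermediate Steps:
q(X, Y) = 2*X
j(A) = A**(3/2)
J(G) = -G/4 - 16*I*sqrt(2)/G (J(G) = (2*(-4))**(3/2)/G + G/(-4) = (-8)**(3/2)/G + G*(-1/4) = (-16*I*sqrt(2))/G - G/4 = -16*I*sqrt(2)/G - G/4 = -G/4 - 16*I*sqrt(2)/G)
(6*3)*(J(5) + 0*(-1)) = (6*3)*((-1/4*5 - 16*I*sqrt(2)/5) + 0*(-1)) = 18*((-5/4 - 16*I*sqrt(2)*1/5) + 0) = 18*((-5/4 - 16*I*sqrt(2)/5) + 0) = 18*(-5/4 - 16*I*sqrt(2)/5) = -45/2 - 288*I*sqrt(2)/5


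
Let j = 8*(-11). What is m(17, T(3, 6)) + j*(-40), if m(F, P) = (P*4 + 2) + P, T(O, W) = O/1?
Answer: 3537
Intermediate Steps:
T(O, W) = O (T(O, W) = O*1 = O)
j = -88
m(F, P) = 2 + 5*P (m(F, P) = (4*P + 2) + P = (2 + 4*P) + P = 2 + 5*P)
m(17, T(3, 6)) + j*(-40) = (2 + 5*3) - 88*(-40) = (2 + 15) + 3520 = 17 + 3520 = 3537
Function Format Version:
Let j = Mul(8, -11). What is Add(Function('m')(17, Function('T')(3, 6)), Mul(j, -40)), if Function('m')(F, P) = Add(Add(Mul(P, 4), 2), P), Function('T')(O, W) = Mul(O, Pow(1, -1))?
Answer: 3537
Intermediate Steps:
Function('T')(O, W) = O (Function('T')(O, W) = Mul(O, 1) = O)
j = -88
Function('m')(F, P) = Add(2, Mul(5, P)) (Function('m')(F, P) = Add(Add(Mul(4, P), 2), P) = Add(Add(2, Mul(4, P)), P) = Add(2, Mul(5, P)))
Add(Function('m')(17, Function('T')(3, 6)), Mul(j, -40)) = Add(Add(2, Mul(5, 3)), Mul(-88, -40)) = Add(Add(2, 15), 3520) = Add(17, 3520) = 3537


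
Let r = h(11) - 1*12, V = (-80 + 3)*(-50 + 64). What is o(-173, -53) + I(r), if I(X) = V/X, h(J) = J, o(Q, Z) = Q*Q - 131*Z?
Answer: 37950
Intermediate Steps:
o(Q, Z) = Q² - 131*Z
V = -1078 (V = -77*14 = -1078)
r = -1 (r = 11 - 1*12 = 11 - 12 = -1)
I(X) = -1078/X
o(-173, -53) + I(r) = ((-173)² - 131*(-53)) - 1078/(-1) = (29929 + 6943) - 1078*(-1) = 36872 + 1078 = 37950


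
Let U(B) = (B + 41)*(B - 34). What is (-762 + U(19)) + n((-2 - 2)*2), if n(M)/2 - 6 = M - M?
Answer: -1650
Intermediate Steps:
U(B) = (-34 + B)*(41 + B) (U(B) = (41 + B)*(-34 + B) = (-34 + B)*(41 + B))
n(M) = 12 (n(M) = 12 + 2*(M - M) = 12 + 2*0 = 12 + 0 = 12)
(-762 + U(19)) + n((-2 - 2)*2) = (-762 + (-1394 + 19**2 + 7*19)) + 12 = (-762 + (-1394 + 361 + 133)) + 12 = (-762 - 900) + 12 = -1662 + 12 = -1650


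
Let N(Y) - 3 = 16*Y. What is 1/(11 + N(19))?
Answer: 1/318 ≈ 0.0031447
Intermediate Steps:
N(Y) = 3 + 16*Y
1/(11 + N(19)) = 1/(11 + (3 + 16*19)) = 1/(11 + (3 + 304)) = 1/(11 + 307) = 1/318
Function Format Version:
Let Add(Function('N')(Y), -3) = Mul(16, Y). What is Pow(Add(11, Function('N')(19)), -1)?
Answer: Rational(1, 318) ≈ 0.0031447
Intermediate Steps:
Function('N')(Y) = Add(3, Mul(16, Y))
Pow(Add(11, Function('N')(19)), -1) = Pow(Add(11, Add(3, Mul(16, 19))), -1) = Pow(Add(11, Add(3, 304)), -1) = Pow(Add(11, 307), -1) = Pow(318, -1) = Rational(1, 318)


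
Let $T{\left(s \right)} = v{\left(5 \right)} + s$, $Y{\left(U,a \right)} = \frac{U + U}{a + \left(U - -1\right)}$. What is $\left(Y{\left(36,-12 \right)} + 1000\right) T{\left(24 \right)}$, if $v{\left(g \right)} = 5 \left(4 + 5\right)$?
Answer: $\frac{1729968}{25} \approx 69199.0$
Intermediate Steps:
$v{\left(g \right)} = 45$ ($v{\left(g \right)} = 5 \cdot 9 = 45$)
$Y{\left(U,a \right)} = \frac{2 U}{1 + U + a}$ ($Y{\left(U,a \right)} = \frac{2 U}{a + \left(U + 1\right)} = \frac{2 U}{a + \left(1 + U\right)} = \frac{2 U}{1 + U + a}$)
$T{\left(s \right)} = 45 + s$
$\left(Y{\left(36,-12 \right)} + 1000\right) T{\left(24 \right)} = \left(2 \cdot 36 \frac{1}{1 + 36 - 12} + 1000\right) \left(45 + 24\right) = \left(2 \cdot 36 \cdot \frac{1}{25} + 1000\right) 69 = \left(\frac{72}{25} + 1000\right) 69 = \frac{25072}{25} \cdot 69 = \frac{1729968}{25}$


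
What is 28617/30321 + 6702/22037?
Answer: 277948057/222727959 ≈ 1.2479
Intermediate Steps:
28617/30321 + 6702/22037 = 28617*(1/30321) + 6702*(1/22037) = 9539/10107 + 6702/22037 = 277948057/222727959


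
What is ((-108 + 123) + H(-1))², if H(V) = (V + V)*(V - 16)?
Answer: 2401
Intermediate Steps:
H(V) = 2*V*(-16 + V) (H(V) = (2*V)*(-16 + V) = 2*V*(-16 + V))
((-108 + 123) + H(-1))² = ((-108 + 123) + 2*(-1)*(-16 - 1))² = (15 + 2*(-1)*(-17))² = (15 + 34)² = 49² = 2401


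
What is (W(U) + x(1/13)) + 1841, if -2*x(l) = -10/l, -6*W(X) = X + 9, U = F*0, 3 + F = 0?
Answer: 3809/2 ≈ 1904.5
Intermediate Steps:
F = -3 (F = -3 + 0 = -3)
U = 0 (U = -3*0 = 0)
W(X) = -3/2 - X/6 (W(X) = -(X + 9)/6 = -(9 + X)/6 = -3/2 - X/6)
x(l) = 5/l (x(l) = -(-5)/l = 5/l)
(W(U) + x(1/13)) + 1841 = ((-3/2 - ⅙*0) + 5/(1/13)) + 1841 = ((-3/2 + 0) + 5/(1/13)) + 1841 = (-3/2 + 5*13) + 1841 = (-3/2 + 65) + 1841 = 127/2 + 1841 = 3809/2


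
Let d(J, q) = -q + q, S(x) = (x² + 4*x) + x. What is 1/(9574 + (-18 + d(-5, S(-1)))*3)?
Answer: 1/9520 ≈ 0.00010504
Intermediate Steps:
S(x) = x² + 5*x
d(J, q) = 0
1/(9574 + (-18 + d(-5, S(-1)))*3) = 1/(9574 + (-18 + 0)*3) = 1/(9574 - 18*3) = 1/(9574 - 54) = 1/9520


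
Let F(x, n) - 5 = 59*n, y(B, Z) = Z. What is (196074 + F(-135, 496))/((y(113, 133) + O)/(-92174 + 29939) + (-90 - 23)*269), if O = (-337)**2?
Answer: -14024221605/1891870997 ≈ -7.4129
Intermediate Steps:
O = 113569
F(x, n) = 5 + 59*n
(196074 + F(-135, 496))/((y(113, 133) + O)/(-92174 + 29939) + (-90 - 23)*269) = (196074 + (5 + 59*496))/((133 + 113569)/(-92174 + 29939) + (-90 - 23)*269) = (196074 + (5 + 29264))/(113702/(-62235) - 113*269) = (196074 + 29269)/(113702*(-1/62235) - 30397) = 225343/(-113702/62235 - 30397) = 225343/(-1891870997/62235) = 225343*(-62235/1891870997) = -14024221605/1891870997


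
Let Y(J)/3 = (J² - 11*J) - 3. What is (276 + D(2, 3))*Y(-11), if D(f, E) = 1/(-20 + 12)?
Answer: 1582419/8 ≈ 1.9780e+5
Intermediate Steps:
Y(J) = -9 - 33*J + 3*J² (Y(J) = 3*((J² - 11*J) - 3) = 3*(-3 + J² - 11*J) = -9 - 33*J + 3*J²)
D(f, E) = -⅛ (D(f, E) = 1/(-8) = -⅛)
(276 + D(2, 3))*Y(-11) = (276 - ⅛)*(-9 - 33*(-11) + 3*(-11)²) = 2207*(-9 + 363 + 3*121)/8 = 2207*(-9 + 363 + 363)/8 = (2207/8)*717 = 1582419/8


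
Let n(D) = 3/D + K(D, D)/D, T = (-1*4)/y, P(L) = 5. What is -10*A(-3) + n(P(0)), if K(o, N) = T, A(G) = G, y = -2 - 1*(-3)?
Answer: 149/5 ≈ 29.800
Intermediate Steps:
y = 1 (y = -2 + 3 = 1)
T = -4 (T = -1*4/1 = -4*1 = -4)
K(o, N) = -4
n(D) = -1/D (n(D) = 3/D - 4/D = -1/D)
-10*A(-3) + n(P(0)) = -10*(-3) - 1/5 = 30 - 1*⅕ = 30 - ⅕ = 149/5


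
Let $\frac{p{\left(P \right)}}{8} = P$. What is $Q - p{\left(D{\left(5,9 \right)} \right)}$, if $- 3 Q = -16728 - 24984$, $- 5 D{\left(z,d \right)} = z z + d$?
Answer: $\frac{69792}{5} \approx 13958.0$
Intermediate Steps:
$D{\left(z,d \right)} = - \frac{d}{5} - \frac{z^{2}}{5}$ ($D{\left(z,d \right)} = - \frac{z z + d}{5} = - \frac{z^{2} + d}{5} = - \frac{d + z^{2}}{5} = - \frac{d}{5} - \frac{z^{2}}{5}$)
$p{\left(P \right)} = 8 P$
$Q = 13904$ ($Q = - \frac{-16728 - 24984}{3} = \left(- \frac{1}{3}\right) \left(-41712\right) = 13904$)
$Q - p{\left(D{\left(5,9 \right)} \right)} = 13904 - 8 \left(\left(- \frac{1}{5}\right) 9 - \frac{5^{2}}{5}\right) = 13904 - 8 \left(- \frac{9}{5} - 5\right) = 13904 - 8 \left(- \frac{34}{5}\right) = 13904 - - \frac{272}{5} = 13904 + \frac{272}{5} = \frac{69792}{5}$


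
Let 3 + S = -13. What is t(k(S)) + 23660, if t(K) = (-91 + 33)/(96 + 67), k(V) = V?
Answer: 3856522/163 ≈ 23660.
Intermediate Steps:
S = -16 (S = -3 - 13 = -16)
t(K) = -58/163
t(k(S)) + 23660 = -58/163 + 23660 = 3856522/163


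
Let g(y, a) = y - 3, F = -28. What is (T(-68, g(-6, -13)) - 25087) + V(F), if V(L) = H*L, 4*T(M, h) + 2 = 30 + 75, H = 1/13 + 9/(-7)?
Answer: -1301425/52 ≈ -25027.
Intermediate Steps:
g(y, a) = -3 + y
H = -110/91 (H = 1*(1/13) + 9*(-⅐) = 1/13 - 9/7 = -110/91 ≈ -1.2088)
T(M, h) = 103/4 (T(M, h) = -½ + (30 + 75)/4 = -½ + (¼)*105 = -½ + 105/4 = 103/4)
V(L) = -110*L/91
(T(-68, g(-6, -13)) - 25087) + V(F) = (103/4 - 25087) - 110/91*(-28) = -100245/4 + 440/13 = -1301425/52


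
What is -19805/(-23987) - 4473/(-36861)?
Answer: 16418156/17336957 ≈ 0.94700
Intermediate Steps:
-19805/(-23987) - 4473/(-36861) = -19805*(-1/23987) - 4473*(-1/36861) = 1165/1411 + 1491/12287 = 16418156/17336957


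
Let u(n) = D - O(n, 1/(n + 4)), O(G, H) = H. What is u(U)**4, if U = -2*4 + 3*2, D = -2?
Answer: 625/16 ≈ 39.063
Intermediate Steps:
U = -2 (U = -8 + 6 = -2)
u(n) = -2 - 1/(4 + n) (u(n) = -2 - 1/(n + 4) = -2 - 1/(4 + n))
u(U)**4 = ((-9 - 2*(-2))/(4 - 2))**4 = ((-9 + 4)/2)**4 = ((1/2)*(-5))**4 = (-5/2)**4 = 625/16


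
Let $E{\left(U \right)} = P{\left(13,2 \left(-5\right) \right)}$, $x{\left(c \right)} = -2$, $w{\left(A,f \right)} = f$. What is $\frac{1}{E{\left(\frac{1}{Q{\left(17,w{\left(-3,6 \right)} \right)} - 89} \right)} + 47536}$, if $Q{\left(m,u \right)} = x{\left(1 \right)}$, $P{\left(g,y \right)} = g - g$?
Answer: $\frac{1}{47536} \approx 2.1037 \cdot 10^{-5}$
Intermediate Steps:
$P{\left(g,y \right)} = 0$
$Q{\left(m,u \right)} = -2$
$E{\left(U \right)} = 0$
$\frac{1}{E{\left(\frac{1}{Q{\left(17,w{\left(-3,6 \right)} \right)} - 89} \right)} + 47536} = \frac{1}{0 + 47536} = \frac{1}{47536}$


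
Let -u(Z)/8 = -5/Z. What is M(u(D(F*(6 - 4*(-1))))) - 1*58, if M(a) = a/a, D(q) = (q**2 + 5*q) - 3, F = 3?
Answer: -57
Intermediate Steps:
D(q) = -3 + q**2 + 5*q
u(Z) = 40/Z (u(Z) = -(-40)/Z = 40/Z)
M(a) = 1
M(u(D(F*(6 - 4*(-1))))) - 1*58 = 1 - 1*58 = 1 - 58 = -57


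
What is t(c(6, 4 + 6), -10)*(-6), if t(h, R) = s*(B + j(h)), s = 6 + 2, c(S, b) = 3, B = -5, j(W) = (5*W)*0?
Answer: 240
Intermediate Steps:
j(W) = 0
s = 8
t(h, R) = -40 (t(h, R) = 8*(-5 + 0) = 8*(-5) = -40)
t(c(6, 4 + 6), -10)*(-6) = -40*(-6) = 240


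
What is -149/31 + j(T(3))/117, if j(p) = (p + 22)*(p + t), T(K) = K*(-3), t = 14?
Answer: -1186/279 ≈ -4.2509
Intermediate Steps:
T(K) = -3*K
j(p) = (14 + p)*(22 + p) (j(p) = (p + 22)*(p + 14) = (22 + p)*(14 + p) = (14 + p)*(22 + p))
-149/31 + j(T(3))/117 = -149/31 + (308 + (-3*3)**2 + 36*(-3*3))/117 = -149*1/31 + (308 + (-9)**2 + 36*(-9))*(1/117) = -149/31 + (308 + 81 - 324)*(1/117) = -149/31 + 65*(1/117) = -149/31 + 5/9 = -1186/279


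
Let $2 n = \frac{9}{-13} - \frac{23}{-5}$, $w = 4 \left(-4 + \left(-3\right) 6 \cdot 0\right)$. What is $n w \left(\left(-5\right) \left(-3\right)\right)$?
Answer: $- \frac{6096}{13} \approx -468.92$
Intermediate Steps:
$w = -16$ ($w = 4 \left(-4 - 0\right) = 4 \left(-4 + 0\right) = 4 \left(-4\right) = -16$)
$n = \frac{127}{65}$ ($n = \frac{\frac{9}{-13} - \frac{23}{-5}}{2} = \frac{9 \left(- \frac{1}{13}\right) - - \frac{23}{5}}{2} = \frac{- \frac{9}{13} + \frac{23}{5}}{2} = \frac{1}{2} \cdot \frac{254}{65} = \frac{127}{65} \approx 1.9538$)
$n w \left(\left(-5\right) \left(-3\right)\right) = \frac{127}{65} \left(-16\right) \left(\left(-5\right) \left(-3\right)\right) = \left(- \frac{2032}{65}\right) 15 = - \frac{6096}{13}$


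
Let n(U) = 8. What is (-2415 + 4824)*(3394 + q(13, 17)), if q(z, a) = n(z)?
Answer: 8195418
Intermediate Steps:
q(z, a) = 8
(-2415 + 4824)*(3394 + q(13, 17)) = (-2415 + 4824)*(3394 + 8) = 2409*3402 = 8195418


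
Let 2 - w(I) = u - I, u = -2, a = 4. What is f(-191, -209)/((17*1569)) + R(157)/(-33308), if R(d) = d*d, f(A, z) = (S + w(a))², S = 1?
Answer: -218254943/296141428 ≈ -0.73700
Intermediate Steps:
w(I) = 4 + I (w(I) = 2 - (-2 - I) = 2 + (2 + I) = 4 + I)
f(A, z) = 81 (f(A, z) = (1 + (4 + 4))² = (1 + 8)² = 9² = 81)
R(d) = d²
f(-191, -209)/((17*1569)) + R(157)/(-33308) = 81/((17*1569)) + 157²/(-33308) = 81/26673 + 24649*(-1/33308) = 81*(1/26673) - 24649/33308 = 27/8891 - 24649/33308 = -218254943/296141428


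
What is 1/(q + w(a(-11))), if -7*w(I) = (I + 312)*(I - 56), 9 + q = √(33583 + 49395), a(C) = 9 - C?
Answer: 83223/137282399 - 49*√82978/137282399 ≈ 0.00050340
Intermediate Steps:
q = -9 + √82978 (q = -9 + √(33583 + 49395) = -9 + √82978 ≈ 279.06)
w(I) = -(-56 + I)*(312 + I)/7 (w(I) = -(I + 312)*(I - 56)/7 = -(312 + I)*(-56 + I)/7 = -(-56 + I)*(312 + I)/7)
1/(q + w(a(-11))) = 1/((-9 + √82978) + (2496 - 256*(9 - 1*(-11))/7 - (9 - 1*(-11))²/7)) = 1/((-9 + √82978) + (2496 - 256*(9 + 11)/7 - (9 + 11)²/7)) = 1/((-9 + √82978) + (2496 - 256/7*20 - ⅐*20²)) = 1/((-9 + √82978) + (2496 - 5120/7 - ⅐*400)) = 1/((-9 + √82978) + (2496 - 5120/7 - 400/7)) = 1/((-9 + √82978) + 11952/7) = 1/(11889/7 + √82978)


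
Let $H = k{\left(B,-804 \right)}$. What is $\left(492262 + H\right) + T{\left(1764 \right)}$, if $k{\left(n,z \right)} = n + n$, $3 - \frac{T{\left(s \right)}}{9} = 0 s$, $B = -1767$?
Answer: $488755$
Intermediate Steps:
$T{\left(s \right)} = 27$ ($T{\left(s \right)} = 27 - 9 \cdot 0 s = 27 - 0 = 27 + 0 = 27$)
$k{\left(n,z \right)} = 2 n$
$H = -3534$ ($H = 2 \left(-1767\right) = -3534$)
$\left(492262 + H\right) + T{\left(1764 \right)} = \left(492262 - 3534\right) + 27 = 488728 + 27 = 488755$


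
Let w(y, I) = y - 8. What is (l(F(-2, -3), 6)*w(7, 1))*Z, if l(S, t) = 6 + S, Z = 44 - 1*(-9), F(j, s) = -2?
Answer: -212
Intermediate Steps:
Z = 53 (Z = 44 + 9 = 53)
w(y, I) = -8 + y
(l(F(-2, -3), 6)*w(7, 1))*Z = ((6 - 2)*(-8 + 7))*53 = (4*(-1))*53 = -4*53 = -212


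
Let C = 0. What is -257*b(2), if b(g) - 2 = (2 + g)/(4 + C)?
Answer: -771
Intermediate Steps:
b(g) = 5/2 + g/4 (b(g) = 2 + (2 + g)/(4 + 0) = 2 + (2 + g)/4 = 2 + (2 + g)*(¼) = 2 + (½ + g/4) = 5/2 + g/4)
-257*b(2) = -257*(5/2 + (¼)*2) = -257*(5/2 + ½) = -257*3 = -771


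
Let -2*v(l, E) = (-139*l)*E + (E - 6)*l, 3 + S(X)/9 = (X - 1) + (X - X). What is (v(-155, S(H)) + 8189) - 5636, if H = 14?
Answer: -960462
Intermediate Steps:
S(X) = -36 + 9*X (S(X) = -27 + 9*((X - 1) + (X - X)) = -27 + 9*((-1 + X) + 0) = -27 + 9*(-1 + X) = -27 + (-9 + 9*X) = -36 + 9*X)
v(l, E) = -l*(-6 + E)/2 + 139*E*l/2 (v(l, E) = -((-139*l)*E + (E - 6)*l)/2 = -(-139*E*l + (-6 + E)*l)/2 = -(-139*E*l + l*(-6 + E))/2 = -(l*(-6 + E) - 139*E*l)/2 = -l*(-6 + E)/2 + 139*E*l/2)
(v(-155, S(H)) + 8189) - 5636 = (3*(-155)*(1 + 23*(-36 + 9*14)) + 8189) - 5636 = (3*(-155)*(1 + 23*(-36 + 126)) + 8189) - 5636 = (3*(-155)*(1 + 23*90) + 8189) - 5636 = (3*(-155)*(1 + 2070) + 8189) - 5636 = (3*(-155)*2071 + 8189) - 5636 = (-963015 + 8189) - 5636 = -954826 - 5636 = -960462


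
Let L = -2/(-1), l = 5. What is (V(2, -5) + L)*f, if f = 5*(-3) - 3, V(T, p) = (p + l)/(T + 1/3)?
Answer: -36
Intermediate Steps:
V(T, p) = (5 + p)/(⅓ + T) (V(T, p) = (p + 5)/(T + 1/3) = (5 + p)/(T + ⅓) = (5 + p)/(⅓ + T))
L = 2 (L = -2*(-1) = 2)
f = -18 (f = -15 - 3 = -18)
(V(2, -5) + L)*f = (3*(5 - 5)/(1 + 3*2) + 2)*(-18) = (3*0/(1 + 6) + 2)*(-18) = (3*0/7 + 2)*(-18) = (3*(⅐)*0 + 2)*(-18) = (0 + 2)*(-18) = 2*(-18) = -36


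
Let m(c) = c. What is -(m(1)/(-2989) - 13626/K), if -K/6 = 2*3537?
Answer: -2260315/7048062 ≈ -0.32070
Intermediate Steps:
K = -42444 (K = -12*3537 = -6*7074 = -42444)
-(m(1)/(-2989) - 13626/K) = -(1/(-2989) - 13626/(-42444)) = -(1*(-1/2989) - 13626*(-1/42444)) = -(-1/2989 + 757/2358) = -1*2260315/7048062 = -2260315/7048062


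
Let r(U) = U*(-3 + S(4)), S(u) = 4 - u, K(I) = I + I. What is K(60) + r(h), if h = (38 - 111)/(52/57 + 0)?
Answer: 18723/52 ≈ 360.06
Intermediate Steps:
K(I) = 2*I
h = -4161/52 (h = -73/(52*(1/57) + 0) = -73/(52/57 + 0) = -73/52/57 = -73*57/52 = -4161/52 ≈ -80.019)
r(U) = -3*U (r(U) = U*(-3 + (4 - 1*4)) = U*(-3 + (4 - 4)) = U*(-3 + 0) = U*(-3) = -3*U)
K(60) + r(h) = 2*60 - 3*(-4161/52) = 120 + 12483/52 = 18723/52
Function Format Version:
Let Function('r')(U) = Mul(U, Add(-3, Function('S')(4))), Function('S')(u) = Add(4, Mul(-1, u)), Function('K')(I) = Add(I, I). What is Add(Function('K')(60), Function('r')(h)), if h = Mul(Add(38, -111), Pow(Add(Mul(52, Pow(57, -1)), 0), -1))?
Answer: Rational(18723, 52) ≈ 360.06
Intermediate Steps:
Function('K')(I) = Mul(2, I)
h = Rational(-4161, 52) (h = Mul(-73, Pow(Add(Mul(52, Rational(1, 57)), 0), -1)) = Mul(-73, Pow(Add(Rational(52, 57), 0), -1)) = Mul(-73, Pow(Rational(52, 57), -1)) = Mul(-73, Rational(57, 52)) = Rational(-4161, 52) ≈ -80.019)
Function('r')(U) = Mul(-3, U) (Function('r')(U) = Mul(U, Add(-3, Add(4, Mul(-1, 4)))) = Mul(U, Add(-3, Add(4, -4))) = Mul(U, Add(-3, 0)) = Mul(U, -3) = Mul(-3, U))
Add(Function('K')(60), Function('r')(h)) = Add(Mul(2, 60), Mul(-3, Rational(-4161, 52))) = Add(120, Rational(12483, 52)) = Rational(18723, 52)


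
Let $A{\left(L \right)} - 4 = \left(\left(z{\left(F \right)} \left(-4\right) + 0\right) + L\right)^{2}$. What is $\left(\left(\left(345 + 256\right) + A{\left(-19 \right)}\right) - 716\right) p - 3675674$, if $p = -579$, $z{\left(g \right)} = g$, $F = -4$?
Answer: $-3616616$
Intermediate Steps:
$A{\left(L \right)} = 4 + \left(16 + L\right)^{2}$ ($A{\left(L \right)} = 4 + \left(\left(\left(-4\right) \left(-4\right) + 0\right) + L\right)^{2} = 4 + \left(\left(16 + 0\right) + L\right)^{2} = 4 + \left(16 + L\right)^{2}$)
$\left(\left(\left(345 + 256\right) + A{\left(-19 \right)}\right) - 716\right) p - 3675674 = \left(\left(\left(345 + 256\right) + \left(4 + \left(16 - 19\right)^{2}\right)\right) - 716\right) \left(-579\right) - 3675674 = \left(\left(601 + \left(4 + \left(-3\right)^{2}\right)\right) - 716\right) \left(-579\right) - 3675674 = \left(\left(601 + \left(4 + 9\right)\right) - 716\right) \left(-579\right) - 3675674 = \left(\left(601 + 13\right) - 716\right) \left(-579\right) - 3675674 = \left(614 - 716\right) \left(-579\right) - 3675674 = \left(-102\right) \left(-579\right) - 3675674 = 59058 - 3675674 = -3616616$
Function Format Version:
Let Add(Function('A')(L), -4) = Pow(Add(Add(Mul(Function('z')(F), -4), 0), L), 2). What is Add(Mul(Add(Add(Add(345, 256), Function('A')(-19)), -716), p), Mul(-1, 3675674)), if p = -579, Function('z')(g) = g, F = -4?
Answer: -3616616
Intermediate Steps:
Function('A')(L) = Add(4, Pow(Add(16, L), 2)) (Function('A')(L) = Add(4, Pow(Add(Add(Mul(-4, -4), 0), L), 2)) = Add(4, Pow(Add(Add(16, 0), L), 2)) = Add(4, Pow(Add(16, L), 2)))
Add(Mul(Add(Add(Add(345, 256), Function('A')(-19)), -716), p), Mul(-1, 3675674)) = Add(Mul(Add(Add(Add(345, 256), Add(4, Pow(Add(16, -19), 2))), -716), -579), Mul(-1, 3675674)) = Add(Mul(Add(Add(601, Add(4, Pow(-3, 2))), -716), -579), -3675674) = Add(Mul(Add(Add(601, Add(4, 9)), -716), -579), -3675674) = Add(Mul(Add(Add(601, 13), -716), -579), -3675674) = Add(Mul(Add(614, -716), -579), -3675674) = Add(Mul(-102, -579), -3675674) = Add(59058, -3675674) = -3616616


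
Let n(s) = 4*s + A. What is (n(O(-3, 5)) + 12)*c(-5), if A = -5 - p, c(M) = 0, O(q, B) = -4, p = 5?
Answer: 0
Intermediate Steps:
A = -10 (A = -5 - 1*5 = -5 - 5 = -10)
n(s) = -10 + 4*s (n(s) = 4*s - 10 = -10 + 4*s)
(n(O(-3, 5)) + 12)*c(-5) = ((-10 + 4*(-4)) + 12)*0 = ((-10 - 16) + 12)*0 = (-26 + 12)*0 = -14*0 = 0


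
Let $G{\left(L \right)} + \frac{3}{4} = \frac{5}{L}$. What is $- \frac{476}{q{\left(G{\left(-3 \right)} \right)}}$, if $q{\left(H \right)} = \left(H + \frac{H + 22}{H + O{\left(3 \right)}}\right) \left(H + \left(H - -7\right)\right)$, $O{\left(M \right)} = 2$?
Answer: $\frac{34272}{7709} \approx 4.4457$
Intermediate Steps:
$G{\left(L \right)} = - \frac{3}{4} + \frac{5}{L}$
$q{\left(H \right)} = \left(7 + 2 H\right) \left(H + \frac{22 + H}{2 + H}\right)$ ($q{\left(H \right)} = \left(H + \frac{H + 22}{H + 2}\right) \left(H + \left(H - -7\right)\right) = \left(H + \frac{22 + H}{2 + H}\right) \left(H + \left(H + 7\right)\right) = \left(H + \frac{22 + H}{2 + H}\right) \left(H + \left(7 + H\right)\right) = \left(H + \frac{22 + H}{2 + H}\right) \left(7 + 2 H\right) = \left(7 + 2 H\right) \left(H + \frac{22 + H}{2 + H}\right)$)
$- \frac{476}{q{\left(G{\left(-3 \right)} \right)}} = - \frac{476}{\frac{1}{2 + \left(- \frac{3}{4} + \frac{5}{-3}\right)} \left(154 + 2 \left(- \frac{3}{4} + \frac{5}{-3}\right)^{3} + 13 \left(- \frac{3}{4} + \frac{5}{-3}\right)^{2} + 65 \left(- \frac{3}{4} + \frac{5}{-3}\right)\right)} = - \frac{476}{\frac{1}{2 + \left(- \frac{3}{4} + 5 \left(- \frac{1}{3}\right)\right)} \left(154 + 2 \left(- \frac{3}{4} + 5 \left(- \frac{1}{3}\right)\right)^{3} + 13 \left(- \frac{3}{4} + 5 \left(- \frac{1}{3}\right)\right)^{2} + 65 \left(- \frac{3}{4} + 5 \left(- \frac{1}{3}\right)\right)\right)} = - \frac{476}{\frac{1}{2 - \frac{29}{12}} \left(154 + 2 \left(- \frac{3}{4} - \frac{5}{3}\right)^{3} + 13 \left(- \frac{3}{4} - \frac{5}{3}\right)^{2} + 65 \left(- \frac{3}{4} - \frac{5}{3}\right)\right)} = - \frac{476}{\frac{1}{2 - \frac{29}{12}} \left(154 + 2 \left(- \frac{29}{12}\right)^{3} + 13 \left(- \frac{29}{12}\right)^{2} + 65 \left(- \frac{29}{12}\right)\right)} = - \frac{476}{\frac{1}{- \frac{5}{12}} \left(154 + 2 \left(- \frac{24389}{1728}\right) + 13 \cdot \frac{841}{144} - \frac{1885}{12}\right)} = - \frac{476}{\left(- \frac{12}{5}\right) \left(154 - \frac{24389}{864} + \frac{10933}{144} - \frac{1885}{12}\right)} = - \frac{476}{\left(- \frac{12}{5}\right) \frac{38545}{864}} = - \frac{476}{- \frac{7709}{72}} = \left(-476\right) \left(- \frac{72}{7709}\right) = \frac{34272}{7709}$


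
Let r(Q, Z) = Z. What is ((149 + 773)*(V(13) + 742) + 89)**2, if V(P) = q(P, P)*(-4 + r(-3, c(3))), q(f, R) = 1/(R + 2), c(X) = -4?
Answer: 105181823360761/225 ≈ 4.6747e+11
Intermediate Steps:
q(f, R) = 1/(2 + R)
V(P) = -8/(2 + P) (V(P) = (-4 - 4)/(2 + P) = -8/(2 + P))
((149 + 773)*(V(13) + 742) + 89)**2 = ((149 + 773)*(-8/(2 + 13) + 742) + 89)**2 = (922*(-8/15 + 742) + 89)**2 = (922*(11122/15) + 89)**2 = (10254484/15 + 89)**2 = (10255819/15)**2 = 105181823360761/225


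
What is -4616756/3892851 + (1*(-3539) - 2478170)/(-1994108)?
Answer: 454613288711/7762765321908 ≈ 0.058563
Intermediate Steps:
-4616756/3892851 + (1*(-3539) - 2478170)/(-1994108) = -4616756*1/3892851 + (-3539 - 2478170)*(-1/1994108) = -4616756/3892851 - 2481709*(-1/1994108) = -4616756/3892851 + 2481709/1994108 = 454613288711/7762765321908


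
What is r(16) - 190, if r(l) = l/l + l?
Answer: -173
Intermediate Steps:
r(l) = 1 + l
r(16) - 190 = (1 + 16) - 190 = 17 - 190 = -173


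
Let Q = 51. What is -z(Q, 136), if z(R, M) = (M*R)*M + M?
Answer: -943432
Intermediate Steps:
z(R, M) = M + R*M**2 (z(R, M) = R*M**2 + M = M + R*M**2)
-z(Q, 136) = -136*(1 + 136*51) = -136*(1 + 6936) = -136*6937 = -1*943432 = -943432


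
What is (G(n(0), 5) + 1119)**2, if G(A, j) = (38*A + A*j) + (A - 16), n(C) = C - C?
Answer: 1216609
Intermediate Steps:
n(C) = 0
G(A, j) = -16 + 39*A + A*j (G(A, j) = (38*A + A*j) + (-16 + A) = -16 + 39*A + A*j)
(G(n(0), 5) + 1119)**2 = ((-16 + 39*0 + 0*5) + 1119)**2 = ((-16 + 0 + 0) + 1119)**2 = (-16 + 1119)**2 = 1103**2 = 1216609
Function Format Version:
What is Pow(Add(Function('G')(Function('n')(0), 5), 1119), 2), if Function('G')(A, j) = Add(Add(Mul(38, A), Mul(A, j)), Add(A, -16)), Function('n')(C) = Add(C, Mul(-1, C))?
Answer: 1216609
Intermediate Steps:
Function('n')(C) = 0
Function('G')(A, j) = Add(-16, Mul(39, A), Mul(A, j)) (Function('G')(A, j) = Add(Add(Mul(38, A), Mul(A, j)), Add(-16, A)) = Add(-16, Mul(39, A), Mul(A, j)))
Pow(Add(Function('G')(Function('n')(0), 5), 1119), 2) = Pow(Add(Add(-16, Mul(39, 0), Mul(0, 5)), 1119), 2) = Pow(Add(Add(-16, 0, 0), 1119), 2) = Pow(Add(-16, 1119), 2) = Pow(1103, 2) = 1216609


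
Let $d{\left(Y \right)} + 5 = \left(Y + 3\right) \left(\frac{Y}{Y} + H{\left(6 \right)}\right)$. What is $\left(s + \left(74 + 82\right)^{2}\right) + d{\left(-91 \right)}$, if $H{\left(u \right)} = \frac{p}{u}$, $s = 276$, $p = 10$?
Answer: $\frac{73117}{3} \approx 24372.0$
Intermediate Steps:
$H{\left(u \right)} = \frac{10}{u}$
$d{\left(Y \right)} = 3 + \frac{8 Y}{3}$ ($d{\left(Y \right)} = -5 + \left(Y + 3\right) \left(\frac{Y}{Y} + \frac{10}{6}\right) = -5 + \left(3 + Y\right) \left(1 + 10 \cdot \frac{1}{6}\right) = -5 + \left(3 + Y\right) \left(1 + \frac{5}{3}\right) = -5 + \left(3 + Y\right) \frac{8}{3} = -5 + \left(8 + \frac{8 Y}{3}\right) = 3 + \frac{8 Y}{3}$)
$\left(s + \left(74 + 82\right)^{2}\right) + d{\left(-91 \right)} = \left(276 + \left(74 + 82\right)^{2}\right) + \left(3 + \frac{8}{3} \left(-91\right)\right) = \left(276 + 156^{2}\right) + \left(3 - \frac{728}{3}\right) = \left(276 + 24336\right) - \frac{719}{3} = 24612 - \frac{719}{3} = \frac{73117}{3}$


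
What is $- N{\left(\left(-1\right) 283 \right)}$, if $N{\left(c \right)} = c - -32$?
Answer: $251$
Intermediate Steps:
$N{\left(c \right)} = 32 + c$ ($N{\left(c \right)} = c + 32 = 32 + c$)
$- N{\left(\left(-1\right) 283 \right)} = - (32 - 283) = \left(-1\right) \left(-251\right) = 251$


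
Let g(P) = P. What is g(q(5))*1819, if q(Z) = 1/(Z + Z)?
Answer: 1819/10 ≈ 181.90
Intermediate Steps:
q(Z) = 1/(2*Z)
g(q(5))*1819 = ((1/2)/5)*1819 = ((1/2)*(1/5))*1819 = (1/10)*1819 = 1819/10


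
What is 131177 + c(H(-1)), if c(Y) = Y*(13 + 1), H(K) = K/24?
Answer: 1574117/12 ≈ 1.3118e+5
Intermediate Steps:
H(K) = K/24 (H(K) = K*(1/24) = K/24)
c(Y) = 14*Y (c(Y) = Y*14 = 14*Y)
131177 + c(H(-1)) = 131177 + 14*((1/24)*(-1)) = 131177 + 14*(-1/24) = 131177 - 7/12 = 1574117/12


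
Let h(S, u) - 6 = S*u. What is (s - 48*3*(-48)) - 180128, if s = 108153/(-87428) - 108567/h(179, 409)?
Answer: -1108810419611093/6401215876 ≈ -1.7322e+5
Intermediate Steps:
h(S, u) = 6 + S*u
s = -17410433877/6401215876 (s = 108153/(-87428) - 108567/(6 + 179*409) = 108153*(-1/87428) - 108567/(6 + 73211) = -108153/87428 - 108567/73217 = -17410433877/6401215876 ≈ -2.7199)
(s - 48*3*(-48)) - 180128 = (-17410433877/6401215876 - 48*3*(-48)) - 180128 = (-17410433877/6401215876 - 144*(-48)) - 180128 = (-17410433877/6401215876 + 6912) - 180128 = 44227793701035/6401215876 - 180128 = -1108810419611093/6401215876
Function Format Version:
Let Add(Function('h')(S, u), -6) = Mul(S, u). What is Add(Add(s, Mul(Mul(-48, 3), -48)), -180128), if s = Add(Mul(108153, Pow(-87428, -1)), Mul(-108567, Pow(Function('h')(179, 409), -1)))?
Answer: Rational(-1108810419611093, 6401215876) ≈ -1.7322e+5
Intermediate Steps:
Function('h')(S, u) = Add(6, Mul(S, u))
s = Rational(-17410433877, 6401215876) (s = Add(Mul(108153, Pow(-87428, -1)), Mul(-108567, Pow(Add(6, Mul(179, 409)), -1))) = Add(Mul(108153, Rational(-1, 87428)), Mul(-108567, Pow(Add(6, 73211), -1))) = Add(Rational(-108153, 87428), Mul(-108567, Pow(73217, -1))) = Add(Rational(-108153, 87428), Mul(-108567, Rational(1, 73217))) = Add(Rational(-108153, 87428), Rational(-108567, 73217)) = Rational(-17410433877, 6401215876) ≈ -2.7199)
Add(Add(s, Mul(Mul(-48, 3), -48)), -180128) = Add(Add(Rational(-17410433877, 6401215876), Mul(Mul(-48, 3), -48)), -180128) = Add(Add(Rational(-17410433877, 6401215876), Mul(-144, -48)), -180128) = Add(Add(Rational(-17410433877, 6401215876), 6912), -180128) = Add(Rational(44227793701035, 6401215876), -180128) = Rational(-1108810419611093, 6401215876)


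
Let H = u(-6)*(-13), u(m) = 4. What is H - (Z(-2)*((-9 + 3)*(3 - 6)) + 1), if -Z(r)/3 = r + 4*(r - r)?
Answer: -161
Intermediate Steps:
Z(r) = -3*r (Z(r) = -3*(r + 4*(r - r)) = -3*(r + 4*0) = -3*(r + 0) = -3*r)
H = -52 (H = 4*(-13) = -52)
H - (Z(-2)*((-9 + 3)*(3 - 6)) + 1) = -52 - ((-3*(-2))*((-9 + 3)*(3 - 6)) + 1) = -52 - (6*(-6*(-3)) + 1) = -52 - (6*18 + 1) = -52 - (108 + 1) = -52 - 1*109 = -52 - 109 = -161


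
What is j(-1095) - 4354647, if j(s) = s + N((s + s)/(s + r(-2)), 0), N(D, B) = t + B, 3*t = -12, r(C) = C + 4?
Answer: -4355746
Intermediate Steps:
r(C) = 4 + C
t = -4 (t = (⅓)*(-12) = -4)
N(D, B) = -4 + B
j(s) = -4 + s (j(s) = s + (-4 + 0) = s - 4 = -4 + s)
j(-1095) - 4354647 = (-4 - 1095) - 4354647 = -1099 - 4354647 = -4355746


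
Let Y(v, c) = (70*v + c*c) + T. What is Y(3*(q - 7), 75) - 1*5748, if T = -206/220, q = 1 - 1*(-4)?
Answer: -59833/110 ≈ -543.94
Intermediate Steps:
q = 5 (q = 1 + 4 = 5)
T = -103/110 (T = -206*1/220 = -103/110 ≈ -0.93636)
Y(v, c) = -103/110 + c**2 + 70*v (Y(v, c) = (70*v + c*c) - 103/110 = (70*v + c**2) - 103/110 = (c**2 + 70*v) - 103/110 = -103/110 + c**2 + 70*v)
Y(3*(q - 7), 75) - 1*5748 = (-103/110 + 75**2 + 70*(3*(5 - 7))) - 1*5748 = (-103/110 + 5625 + 70*(3*(-2))) - 5748 = (-103/110 + 5625 + 70*(-6)) - 5748 = (-103/110 + 5625 - 420) - 5748 = 572447/110 - 5748 = -59833/110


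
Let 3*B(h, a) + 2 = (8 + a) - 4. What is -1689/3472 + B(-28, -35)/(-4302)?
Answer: -3613943/7468272 ≈ -0.48391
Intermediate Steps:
B(h, a) = ⅔ + a/3 (B(h, a) = -⅔ + ((8 + a) - 4)/3 = -⅔ + (4 + a)/3 = -⅔ + (4/3 + a/3) = ⅔ + a/3)
-1689/3472 + B(-28, -35)/(-4302) = -1689/3472 + (⅔ + (⅓)*(-35))/(-4302) = -1689*1/3472 + (⅔ - 35/3)*(-1/4302) = -1689/3472 - 11*(-1/4302) = -1689/3472 + 11/4302 = -3613943/7468272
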